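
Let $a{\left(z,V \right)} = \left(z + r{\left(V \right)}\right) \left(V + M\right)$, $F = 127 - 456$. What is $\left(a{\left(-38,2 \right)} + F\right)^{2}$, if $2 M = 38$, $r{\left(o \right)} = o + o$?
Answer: $1087849$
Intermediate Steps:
$F = -329$
$r{\left(o \right)} = 2 o$
$M = 19$ ($M = \frac{1}{2} \cdot 38 = 19$)
$a{\left(z,V \right)} = \left(19 + V\right) \left(z + 2 V\right)$ ($a{\left(z,V \right)} = \left(z + 2 V\right) \left(V + 19\right) = \left(z + 2 V\right) \left(19 + V\right) = \left(19 + V\right) \left(z + 2 V\right)$)
$\left(a{\left(-38,2 \right)} + F\right)^{2} = \left(\left(2 \cdot 2^{2} + 19 \left(-38\right) + 38 \cdot 2 + 2 \left(-38\right)\right) - 329\right)^{2} = \left(\left(2 \cdot 4 - 722 + 76 - 76\right) - 329\right)^{2} = \left(\left(8 - 722 + 76 - 76\right) - 329\right)^{2} = \left(-714 - 329\right)^{2} = \left(-1043\right)^{2} = 1087849$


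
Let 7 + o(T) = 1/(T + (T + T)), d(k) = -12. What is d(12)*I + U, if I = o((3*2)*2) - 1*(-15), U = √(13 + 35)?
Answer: -289/3 + 4*√3 ≈ -89.405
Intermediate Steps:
o(T) = -7 + 1/(3*T) (o(T) = -7 + 1/(T + (T + T)) = -7 + 1/(T + 2*T) = -7 + 1/(3*T))
U = 4*√3 (U = √48 = 4*√3 ≈ 6.9282)
I = 289/36 (I = (-7 + 1/(3*(((3*2)*2)))) - 1*(-15) = (-7 + 1/(3*((6*2)))) + 15 = (-7 + (⅓)/12) + 15 = (-7 + (⅓)*(1/12)) + 15 = (-7 + 1/36) + 15 = -251/36 + 15 = 289/36 ≈ 8.0278)
d(12)*I + U = -12*289/36 + 4*√3 = -289/3 + 4*√3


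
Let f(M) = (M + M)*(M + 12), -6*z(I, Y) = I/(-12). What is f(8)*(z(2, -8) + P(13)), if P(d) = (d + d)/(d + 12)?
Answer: 15376/45 ≈ 341.69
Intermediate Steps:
z(I, Y) = I/72 (z(I, Y) = -I/(6*(-12)) = -I*(-1)/(6*12) = -(-1)*I/72 = I/72)
P(d) = 2*d/(12 + d) (P(d) = (2*d)/(12 + d) = 2*d/(12 + d))
f(M) = 2*M*(12 + M) (f(M) = (2*M)*(12 + M) = 2*M*(12 + M))
f(8)*(z(2, -8) + P(13)) = (2*8*(12 + 8))*((1/72)*2 + 2*13/(12 + 13)) = (2*8*20)*(1/36 + 2*13/25) = 320*(1/36 + 2*13*(1/25)) = 320*(1/36 + 26/25) = 320*(961/900) = 15376/45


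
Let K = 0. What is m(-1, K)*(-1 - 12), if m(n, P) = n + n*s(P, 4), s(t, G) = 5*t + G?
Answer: 65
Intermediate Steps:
s(t, G) = G + 5*t
m(n, P) = n + n*(4 + 5*P)
m(-1, K)*(-1 - 12) = (5*(-1)*(1 + 0))*(-1 - 12) = (5*(-1)*1)*(-13) = -5*(-13) = 65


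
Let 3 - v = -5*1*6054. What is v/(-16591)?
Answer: -30273/16591 ≈ -1.8247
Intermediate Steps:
v = 30273 (v = 3 - (-5*1)*6054 = 3 - (-5)*6054 = 3 - 1*(-30270) = 3 + 30270 = 30273)
v/(-16591) = 30273/(-16591) = 30273*(-1/16591) = -30273/16591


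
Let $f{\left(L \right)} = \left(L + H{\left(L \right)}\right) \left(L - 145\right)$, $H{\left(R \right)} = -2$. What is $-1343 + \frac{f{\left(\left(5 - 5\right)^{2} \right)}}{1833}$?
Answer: $- \frac{2461429}{1833} \approx -1342.8$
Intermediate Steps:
$f{\left(L \right)} = \left(-145 + L\right) \left(-2 + L\right)$ ($f{\left(L \right)} = \left(L - 2\right) \left(L - 145\right) = \left(-2 + L\right) \left(-145 + L\right) = \left(-145 + L\right) \left(-2 + L\right)$)
$-1343 + \frac{f{\left(\left(5 - 5\right)^{2} \right)}}{1833} = -1343 + \frac{290 + \left(\left(5 - 5\right)^{2}\right)^{2} - 147 \left(5 - 5\right)^{2}}{1833} = -1343 + \left(290 + \left(0^{2}\right)^{2} - 147 \cdot 0^{2}\right) \frac{1}{1833} = -1343 + \left(290 + 0^{2} - 0\right) \frac{1}{1833} = -1343 + \left(290 + 0 + 0\right) \frac{1}{1833} = -1343 + 290 \cdot \frac{1}{1833} = -1343 + \frac{290}{1833} = - \frac{2461429}{1833}$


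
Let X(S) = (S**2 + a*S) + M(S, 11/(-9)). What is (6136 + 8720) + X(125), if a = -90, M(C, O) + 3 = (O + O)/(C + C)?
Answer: 21631489/1125 ≈ 19228.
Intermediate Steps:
M(C, O) = -3 + O/C (M(C, O) = -3 + (O + O)/(C + C) = -3 + (2*O)/((2*C)) = -3 + (2*O)*(1/(2*C)) = -3 + O/C)
X(S) = -3 + S**2 - 90*S - 11/(9*S) (X(S) = (S**2 - 90*S) + (-3 + (11/(-9))/S) = (S**2 - 90*S) + (-3 + (11*(-1/9))/S) = (S**2 - 90*S) + (-3 - 11/(9*S)) = -3 + S**2 - 90*S - 11/(9*S))
(6136 + 8720) + X(125) = (6136 + 8720) + (-3 + 125**2 - 90*125 - 11/9/125) = 14856 + (-3 + 15625 - 11250 - 11/9*1/125) = 14856 + (-3 + 15625 - 11250 - 11/1125) = 14856 + 4918489/1125 = 21631489/1125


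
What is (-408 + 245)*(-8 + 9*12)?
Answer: -16300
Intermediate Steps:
(-408 + 245)*(-8 + 9*12) = -163*(-8 + 108) = -163*100 = -16300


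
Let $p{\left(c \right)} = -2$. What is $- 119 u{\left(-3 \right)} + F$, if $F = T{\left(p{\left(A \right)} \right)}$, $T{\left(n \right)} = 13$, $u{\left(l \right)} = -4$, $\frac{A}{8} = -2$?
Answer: $489$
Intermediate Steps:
$A = -16$ ($A = 8 \left(-2\right) = -16$)
$F = 13$
$- 119 u{\left(-3 \right)} + F = \left(-119\right) \left(-4\right) + 13 = 476 + 13 = 489$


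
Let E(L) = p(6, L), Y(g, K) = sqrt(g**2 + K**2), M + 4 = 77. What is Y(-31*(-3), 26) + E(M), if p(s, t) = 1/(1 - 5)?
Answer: -1/4 + 5*sqrt(373) ≈ 96.316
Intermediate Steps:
M = 73 (M = -4 + 77 = 73)
p(s, t) = -1/4 (p(s, t) = 1/(-4) = -1/4)
Y(g, K) = sqrt(K**2 + g**2)
E(L) = -1/4
Y(-31*(-3), 26) + E(M) = sqrt(26**2 + (-31*(-3))**2) - 1/4 = sqrt(676 + 93**2) - 1/4 = sqrt(676 + 8649) - 1/4 = sqrt(9325) - 1/4 = 5*sqrt(373) - 1/4 = -1/4 + 5*sqrt(373)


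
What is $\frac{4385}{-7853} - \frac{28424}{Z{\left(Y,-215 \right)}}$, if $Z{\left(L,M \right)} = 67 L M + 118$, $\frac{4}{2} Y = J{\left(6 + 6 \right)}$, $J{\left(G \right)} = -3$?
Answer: $- \frac{636959979}{341220703} \approx -1.8667$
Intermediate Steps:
$Y = - \frac{3}{2}$ ($Y = \frac{1}{2} \left(-3\right) = - \frac{3}{2} \approx -1.5$)
$Z{\left(L,M \right)} = 118 + 67 L M$ ($Z{\left(L,M \right)} = 67 L M + 118 = 118 + 67 L M$)
$\frac{4385}{-7853} - \frac{28424}{Z{\left(Y,-215 \right)}} = \frac{4385}{-7853} - \frac{28424}{118 + 67 \left(- \frac{3}{2}\right) \left(-215\right)} = 4385 \left(- \frac{1}{7853}\right) - \frac{28424}{118 + \frac{43215}{2}} = - \frac{4385}{7853} - \frac{28424}{\frac{43451}{2}} = - \frac{4385}{7853} - \frac{56848}{43451} = - \frac{636959979}{341220703}$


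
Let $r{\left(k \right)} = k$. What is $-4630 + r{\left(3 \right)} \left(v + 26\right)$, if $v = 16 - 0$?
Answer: $-4504$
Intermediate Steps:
$v = 16$ ($v = 16 + 0 = 16$)
$-4630 + r{\left(3 \right)} \left(v + 26\right) = -4630 + 3 \left(16 + 26\right) = -4630 + 3 \cdot 42 = -4630 + 126 = -4504$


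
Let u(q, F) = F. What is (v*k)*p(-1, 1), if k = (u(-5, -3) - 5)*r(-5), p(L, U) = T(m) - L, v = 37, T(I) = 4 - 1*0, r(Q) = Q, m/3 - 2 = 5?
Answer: 7400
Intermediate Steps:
m = 21 (m = 6 + 3*5 = 6 + 15 = 21)
T(I) = 4 (T(I) = 4 + 0 = 4)
p(L, U) = 4 - L
k = 40 (k = (-3 - 5)*(-5) = -8*(-5) = 40)
(v*k)*p(-1, 1) = (37*40)*(4 - 1*(-1)) = 1480*(4 + 1) = 1480*5 = 7400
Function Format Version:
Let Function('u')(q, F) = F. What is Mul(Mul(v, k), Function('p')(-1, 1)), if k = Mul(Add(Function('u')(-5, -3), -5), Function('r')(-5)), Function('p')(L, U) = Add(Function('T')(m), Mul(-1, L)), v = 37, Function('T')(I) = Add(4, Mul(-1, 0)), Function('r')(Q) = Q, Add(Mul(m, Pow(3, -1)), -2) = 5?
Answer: 7400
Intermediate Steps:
m = 21 (m = Add(6, Mul(3, 5)) = Add(6, 15) = 21)
Function('T')(I) = 4 (Function('T')(I) = Add(4, 0) = 4)
Function('p')(L, U) = Add(4, Mul(-1, L))
k = 40 (k = Mul(Add(-3, -5), -5) = Mul(-8, -5) = 40)
Mul(Mul(v, k), Function('p')(-1, 1)) = Mul(Mul(37, 40), Add(4, Mul(-1, -1))) = Mul(1480, Add(4, 1)) = Mul(1480, 5) = 7400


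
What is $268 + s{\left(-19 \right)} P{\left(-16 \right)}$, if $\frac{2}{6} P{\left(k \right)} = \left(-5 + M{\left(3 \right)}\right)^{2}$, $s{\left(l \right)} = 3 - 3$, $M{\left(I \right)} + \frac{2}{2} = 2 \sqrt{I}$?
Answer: $268$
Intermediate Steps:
$M{\left(I \right)} = -1 + 2 \sqrt{I}$
$s{\left(l \right)} = 0$
$P{\left(k \right)} = 3 \left(-6 + 2 \sqrt{3}\right)^{2}$ ($P{\left(k \right)} = 3 \left(-5 - \left(1 - 2 \sqrt{3}\right)\right)^{2} = 3 \left(-6 + 2 \sqrt{3}\right)^{2}$)
$268 + s{\left(-19 \right)} P{\left(-16 \right)} = 268 + 0 \left(144 - 72 \sqrt{3}\right) = 268 + 0 = 268$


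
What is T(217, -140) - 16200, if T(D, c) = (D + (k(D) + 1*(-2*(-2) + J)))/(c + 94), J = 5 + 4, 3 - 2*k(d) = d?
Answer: -745323/46 ≈ -16203.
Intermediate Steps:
k(d) = 3/2 - d/2
J = 9
T(D, c) = (29/2 + D/2)/(94 + c) (T(D, c) = (D + ((3/2 - D/2) + 1*(-2*(-2) + 9)))/(c + 94) = (D + ((3/2 - D/2) + 1*(4 + 9)))/(94 + c) = (D + ((3/2 - D/2) + 1*13))/(94 + c) = (D + ((3/2 - D/2) + 13))/(94 + c) = (D + (29/2 - D/2))/(94 + c) = (29/2 + D/2)/(94 + c))
T(217, -140) - 16200 = (29 + 217)/(2*(94 - 140)) - 16200 = (1/2)*246/(-46) - 16200 = (1/2)*(-1/46)*246 - 16200 = -123/46 - 16200 = -745323/46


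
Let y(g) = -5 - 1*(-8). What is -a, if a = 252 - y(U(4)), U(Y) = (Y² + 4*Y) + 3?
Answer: -249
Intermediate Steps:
U(Y) = 3 + Y² + 4*Y
y(g) = 3 (y(g) = -5 + 8 = 3)
a = 249 (a = 252 - 1*3 = 252 - 3 = 249)
-a = -1*249 = -249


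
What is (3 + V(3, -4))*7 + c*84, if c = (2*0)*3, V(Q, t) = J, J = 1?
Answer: 28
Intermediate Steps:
V(Q, t) = 1
c = 0 (c = 0*3 = 0)
(3 + V(3, -4))*7 + c*84 = (3 + 1)*7 + 0*84 = 4*7 + 0 = 28 + 0 = 28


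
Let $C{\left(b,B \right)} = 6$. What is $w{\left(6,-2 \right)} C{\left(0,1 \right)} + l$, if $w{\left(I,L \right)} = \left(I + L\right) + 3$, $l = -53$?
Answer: $-11$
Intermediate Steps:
$w{\left(I,L \right)} = 3 + I + L$
$w{\left(6,-2 \right)} C{\left(0,1 \right)} + l = \left(3 + 6 - 2\right) 6 - 53 = 7 \cdot 6 - 53 = 42 - 53 = -11$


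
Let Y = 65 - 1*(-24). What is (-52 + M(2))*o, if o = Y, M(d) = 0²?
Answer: -4628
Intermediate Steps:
M(d) = 0
Y = 89 (Y = 65 + 24 = 89)
o = 89
(-52 + M(2))*o = (-52 + 0)*89 = -52*89 = -4628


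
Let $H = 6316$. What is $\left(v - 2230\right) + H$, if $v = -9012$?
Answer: $-4926$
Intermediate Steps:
$\left(v - 2230\right) + H = \left(-9012 - 2230\right) + 6316 = -11242 + 6316 = -4926$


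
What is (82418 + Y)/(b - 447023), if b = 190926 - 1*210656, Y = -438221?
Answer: 50829/66679 ≈ 0.76229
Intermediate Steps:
b = -19730 (b = 190926 - 210656 = -19730)
(82418 + Y)/(b - 447023) = (82418 - 438221)/(-19730 - 447023) = -355803/(-466753) = -355803*(-1/466753) = 50829/66679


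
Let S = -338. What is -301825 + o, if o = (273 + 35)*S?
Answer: -405929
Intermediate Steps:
o = -104104 (o = (273 + 35)*(-338) = 308*(-338) = -104104)
-301825 + o = -301825 - 104104 = -405929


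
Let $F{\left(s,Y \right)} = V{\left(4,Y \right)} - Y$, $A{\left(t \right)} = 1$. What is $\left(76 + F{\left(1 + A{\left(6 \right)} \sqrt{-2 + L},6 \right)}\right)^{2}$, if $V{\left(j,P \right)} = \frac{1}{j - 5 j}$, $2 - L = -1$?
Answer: $\frac{1252161}{256} \approx 4891.3$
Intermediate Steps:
$L = 3$ ($L = 2 - -1 = 2 + 1 = 3$)
$V{\left(j,P \right)} = - \frac{1}{4 j}$ ($V{\left(j,P \right)} = \frac{1}{\left(-4\right) j} = - \frac{1}{4 j}$)
$F{\left(s,Y \right)} = - \frac{1}{16} - Y$ ($F{\left(s,Y \right)} = - \frac{1}{4 \cdot 4} - Y = \left(- \frac{1}{4}\right) \frac{1}{4} - Y = - \frac{1}{16} - Y$)
$\left(76 + F{\left(1 + A{\left(6 \right)} \sqrt{-2 + L},6 \right)}\right)^{2} = \left(76 - \frac{97}{16}\right)^{2} = \left(\frac{1119}{16}\right)^{2} = \frac{1252161}{256}$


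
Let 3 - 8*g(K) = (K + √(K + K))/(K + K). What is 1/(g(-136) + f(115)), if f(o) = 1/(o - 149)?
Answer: 83776/23733 - 544*I*√17/23733 ≈ 3.5299 - 0.094508*I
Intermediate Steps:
f(o) = 1/(-149 + o)
g(K) = 3/8 - (K + √2*√K)/(16*K) (g(K) = 3/8 - (K + √(K + K))/(8*(K + K)) = 3/8 - (K + √(2*K))/(8*(2*K)) = 3/8 - (K + √2*√K)*1/(2*K)/8 = 3/8 - (K + √2*√K)/(16*K))
1/(g(-136) + f(115)) = 1/((5/16 - √2/(16*√(-136))) + 1/(-149 + 115)) = 1/((5/16 - √2*(-I*√34/68)/16) + 1/(-34)) = 1/((5/16 + I*√17/544) - 1/34) = 1/(77/272 + I*√17/544)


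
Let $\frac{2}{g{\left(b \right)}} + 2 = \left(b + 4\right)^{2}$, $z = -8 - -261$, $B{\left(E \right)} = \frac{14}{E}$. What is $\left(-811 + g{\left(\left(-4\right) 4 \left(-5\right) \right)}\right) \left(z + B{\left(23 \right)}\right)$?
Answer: $- \frac{16684689868}{81121} \approx -2.0568 \cdot 10^{5}$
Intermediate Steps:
$z = 253$ ($z = -8 + 261 = 253$)
$g{\left(b \right)} = \frac{2}{-2 + \left(4 + b\right)^{2}}$ ($g{\left(b \right)} = \frac{2}{-2 + \left(b + 4\right)^{2}} = \frac{2}{-2 + \left(4 + b\right)^{2}}$)
$\left(-811 + g{\left(\left(-4\right) 4 \left(-5\right) \right)}\right) \left(z + B{\left(23 \right)}\right) = \left(-811 + \frac{2}{-2 + \left(4 + \left(-4\right) 4 \left(-5\right)\right)^{2}}\right) \left(253 + \frac{14}{23}\right) = \left(-811 + \frac{2}{-2 + \left(4 - -80\right)^{2}}\right) \left(253 + 14 \cdot \frac{1}{23}\right) = \left(-811 + \frac{2}{-2 + \left(4 + 80\right)^{2}}\right) \left(253 + \frac{14}{23}\right) = \left(-811 + \frac{2}{-2 + 84^{2}}\right) \frac{5833}{23} = \left(-811 + \frac{2}{-2 + 7056}\right) \frac{5833}{23} = \left(-811 + \frac{2}{7054}\right) \frac{5833}{23} = \left(-811 + 2 \cdot \frac{1}{7054}\right) \frac{5833}{23} = \left(-811 + \frac{1}{3527}\right) \frac{5833}{23} = \left(- \frac{2860396}{3527}\right) \frac{5833}{23} = - \frac{16684689868}{81121}$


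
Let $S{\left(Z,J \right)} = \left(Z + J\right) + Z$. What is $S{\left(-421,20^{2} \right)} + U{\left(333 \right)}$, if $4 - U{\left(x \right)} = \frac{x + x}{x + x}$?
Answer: $-439$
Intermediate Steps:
$S{\left(Z,J \right)} = J + 2 Z$ ($S{\left(Z,J \right)} = \left(J + Z\right) + Z = J + 2 Z$)
$U{\left(x \right)} = 3$ ($U{\left(x \right)} = 4 - \frac{x + x}{x + x} = 4 - \frac{2 x}{2 x} = 4 - 2 x \frac{1}{2 x} = 4 - 1 = 3$)
$S{\left(-421,20^{2} \right)} + U{\left(333 \right)} = \left(20^{2} + 2 \left(-421\right)\right) + 3 = \left(400 - 842\right) + 3 = -442 + 3 = -439$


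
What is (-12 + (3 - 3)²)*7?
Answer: -84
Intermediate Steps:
(-12 + (3 - 3)²)*7 = (-12 + 0²)*7 = (-12 + 0)*7 = -12*7 = -84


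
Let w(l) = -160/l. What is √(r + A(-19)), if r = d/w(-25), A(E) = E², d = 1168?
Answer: √2174/2 ≈ 23.313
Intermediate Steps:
r = 365/2 (r = 1168/((-160/(-25))) = 1168/((-160*(-1/25))) = 1168/(32/5) = 1168*(5/32) = 365/2 ≈ 182.50)
√(r + A(-19)) = √(365/2 + (-19)²) = √(365/2 + 361) = √(1087/2) = √2174/2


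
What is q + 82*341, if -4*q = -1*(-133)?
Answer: 111715/4 ≈ 27929.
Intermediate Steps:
q = -133/4 (q = -(-1)*(-133)/4 = -¼*133 = -133/4 ≈ -33.250)
q + 82*341 = -133/4 + 82*341 = -133/4 + 27962 = 111715/4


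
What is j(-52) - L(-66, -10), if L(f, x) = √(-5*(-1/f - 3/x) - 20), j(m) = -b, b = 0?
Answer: -2*I*√5874/33 ≈ -4.645*I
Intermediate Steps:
j(m) = 0 (j(m) = -1*0 = 0)
L(f, x) = √(-20 + 5/f + 15/x) (L(f, x) = √((5/f + 15/x) - 20) = √(-20 + 5/f + 15/x))
j(-52) - L(-66, -10) = 0 - √(-20 + 5/(-66) + 15/(-10)) = 0 - √(-20 + 5*(-1/66) + 15*(-⅒)) = 0 - √(-20 - 5/66 - 3/2) = 0 - √(-712/33) = 0 - 2*I*√5874/33 = -2*I*√5874/33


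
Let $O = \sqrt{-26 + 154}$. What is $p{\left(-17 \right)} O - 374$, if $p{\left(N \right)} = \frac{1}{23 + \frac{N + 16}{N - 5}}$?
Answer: $-374 + \frac{176 \sqrt{2}}{507} \approx -373.51$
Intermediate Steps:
$O = 8 \sqrt{2}$ ($O = \sqrt{128} = 8 \sqrt{2} \approx 11.314$)
$p{\left(N \right)} = \frac{1}{23 + \frac{16 + N}{-5 + N}}$
$p{\left(-17 \right)} O - 374 = \frac{-5 - 17}{3 \left(-33 + 8 \left(-17\right)\right)} 8 \sqrt{2} - 374 = \frac{1}{3} \frac{1}{-33 - 136} \left(-22\right) 8 \sqrt{2} - 374 = \frac{1}{3} \frac{1}{-169} \left(-22\right) 8 \sqrt{2} - 374 = \frac{1}{3} \left(- \frac{1}{169}\right) \left(-22\right) 8 \sqrt{2} - 374 = \frac{22 \cdot 8 \sqrt{2}}{507} - 374 = \frac{176 \sqrt{2}}{507} - 374 = -374 + \frac{176 \sqrt{2}}{507}$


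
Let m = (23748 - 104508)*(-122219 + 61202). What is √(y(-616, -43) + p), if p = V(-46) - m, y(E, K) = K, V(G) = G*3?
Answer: I*√4927733101 ≈ 70198.0*I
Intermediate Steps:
V(G) = 3*G
m = 4927732920 (m = -80760*(-61017) = 4927732920)
p = -4927733058 (p = 3*(-46) - 1*4927732920 = -138 - 4927732920 = -4927733058)
√(y(-616, -43) + p) = √(-43 - 4927733058) = √(-4927733101) = I*√4927733101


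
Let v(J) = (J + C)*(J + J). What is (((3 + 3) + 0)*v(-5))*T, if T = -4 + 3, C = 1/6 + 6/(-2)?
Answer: -470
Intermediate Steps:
C = -17/6 (C = 1*(1/6) + 6*(-1/2) = 1/6 - 3 = -17/6 ≈ -2.8333)
T = -1
v(J) = 2*J*(-17/6 + J) (v(J) = (J - 17/6)*(J + J) = (-17/6 + J)*(2*J) = 2*J*(-17/6 + J))
(((3 + 3) + 0)*v(-5))*T = (((3 + 3) + 0)*((1/3)*(-5)*(-17 + 6*(-5))))*(-1) = ((6 + 0)*((1/3)*(-5)*(-17 - 30)))*(-1) = (6*((1/3)*(-5)*(-47)))*(-1) = (6*(235/3))*(-1) = 470*(-1) = -470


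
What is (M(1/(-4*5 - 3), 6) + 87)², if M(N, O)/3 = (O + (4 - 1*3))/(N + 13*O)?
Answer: 24484112676/3214849 ≈ 7615.9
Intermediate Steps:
M(N, O) = 3*(1 + O)/(N + 13*O) (M(N, O) = 3*((O + (4 - 1*3))/(N + 13*O)) = 3*((O + (4 - 3))/(N + 13*O)) = 3*((O + 1)/(N + 13*O)) = 3*((1 + O)/(N + 13*O)) = 3*(1 + O)/(N + 13*O))
(M(1/(-4*5 - 3), 6) + 87)² = (3*(1 + 6)/(1/(-4*5 - 3) + 13*6) + 87)² = (3*7/(1/(-20 - 3) + 78) + 87)² = (3*7/(1/(-23) + 78) + 87)² = (3*7/(1*(-1/23) + 78) + 87)² = (3*7/(-1/23 + 78) + 87)² = (3*7/(1793/23) + 87)² = (3*(23/1793)*7 + 87)² = (483/1793 + 87)² = (156474/1793)² = 24484112676/3214849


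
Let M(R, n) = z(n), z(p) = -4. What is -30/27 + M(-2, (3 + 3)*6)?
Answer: -46/9 ≈ -5.1111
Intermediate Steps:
M(R, n) = -4
-30/27 + M(-2, (3 + 3)*6) = -30/27 - 4 = -30*1/27 - 4 = -10/9 - 4 = -46/9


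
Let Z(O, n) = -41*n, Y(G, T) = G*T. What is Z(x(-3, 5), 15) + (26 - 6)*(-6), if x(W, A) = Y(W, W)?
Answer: -735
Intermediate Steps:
x(W, A) = W² (x(W, A) = W*W = W²)
Z(x(-3, 5), 15) + (26 - 6)*(-6) = -41*15 + (26 - 6)*(-6) = -615 + 20*(-6) = -615 - 120 = -735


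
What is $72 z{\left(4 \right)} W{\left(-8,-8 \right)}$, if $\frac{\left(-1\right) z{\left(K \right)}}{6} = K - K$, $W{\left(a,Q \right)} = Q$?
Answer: $0$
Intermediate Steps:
$z{\left(K \right)} = 0$ ($z{\left(K \right)} = - 6 \left(K - K\right) = \left(-6\right) 0 = 0$)
$72 z{\left(4 \right)} W{\left(-8,-8 \right)} = 72 \cdot 0 \left(-8\right) = 0 \left(-8\right) = 0$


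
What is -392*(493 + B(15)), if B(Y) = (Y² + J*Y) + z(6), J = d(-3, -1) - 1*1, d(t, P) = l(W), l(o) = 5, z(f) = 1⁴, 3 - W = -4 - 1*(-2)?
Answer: -305368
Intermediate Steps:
W = 5 (W = 3 - (-4 - 1*(-2)) = 3 - (-4 + 2) = 3 - 1*(-2) = 3 + 2 = 5)
z(f) = 1
d(t, P) = 5
J = 4 (J = 5 - 1*1 = 5 - 1 = 4)
B(Y) = 1 + Y² + 4*Y (B(Y) = (Y² + 4*Y) + 1 = 1 + Y² + 4*Y)
-392*(493 + B(15)) = -392*(493 + (1 + 15² + 4*15)) = -392*(493 + (1 + 225 + 60)) = -392*(493 + 286) = -392*779 = -305368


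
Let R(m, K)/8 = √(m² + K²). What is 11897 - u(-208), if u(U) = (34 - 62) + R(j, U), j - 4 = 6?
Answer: 11925 - 16*√10841 ≈ 10259.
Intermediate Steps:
j = 10 (j = 4 + 6 = 10)
R(m, K) = 8*√(K² + m²) (R(m, K) = 8*√(m² + K²) = 8*√(K² + m²))
u(U) = -28 + 8*√(100 + U²) (u(U) = (34 - 62) + 8*√(U² + 10²) = -28 + 8*√(U² + 100) = -28 + 8*√(100 + U²))
11897 - u(-208) = 11897 - (-28 + 8*√(100 + (-208)²)) = 11897 - (-28 + 8*√(100 + 43264)) = 11897 - (-28 + 8*√43364) = 11897 - (-28 + 8*(2*√10841)) = 11897 - (-28 + 16*√10841) = 11897 + (28 - 16*√10841) = 11925 - 16*√10841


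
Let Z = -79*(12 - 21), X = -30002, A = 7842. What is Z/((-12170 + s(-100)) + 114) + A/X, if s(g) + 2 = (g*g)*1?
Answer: -892149/1470098 ≈ -0.60686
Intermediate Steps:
s(g) = -2 + g**2 (s(g) = -2 + (g*g)*1 = -2 + g**2*1 = -2 + g**2)
Z = 711 (Z = -79*(-9) = 711)
Z/((-12170 + s(-100)) + 114) + A/X = 711/((-12170 + (-2 + (-100)**2)) + 114) + 7842/(-30002) = 711/((-12170 + (-2 + 10000)) + 114) + 7842*(-1/30002) = 711/((-12170 + 9998) + 114) - 3921/15001 = 711/(-2172 + 114) - 3921/15001 = 711/(-2058) - 3921/15001 = 711*(-1/2058) - 3921/15001 = -237/686 - 3921/15001 = -892149/1470098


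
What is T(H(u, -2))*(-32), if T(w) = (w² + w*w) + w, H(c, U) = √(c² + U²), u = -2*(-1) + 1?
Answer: -832 - 32*√13 ≈ -947.38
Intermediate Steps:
u = 3 (u = 2 + 1 = 3)
H(c, U) = √(U² + c²)
T(w) = w + 2*w² (T(w) = (w² + w²) + w = 2*w² + w = w + 2*w²)
T(H(u, -2))*(-32) = (√((-2)² + 3²)*(1 + 2*√((-2)² + 3²)))*(-32) = (√(4 + 9)*(1 + 2*√(4 + 9)))*(-32) = (√13*(1 + 2*√13))*(-32) = -32*√13*(1 + 2*√13)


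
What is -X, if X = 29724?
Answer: -29724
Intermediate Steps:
-X = -1*29724 = -29724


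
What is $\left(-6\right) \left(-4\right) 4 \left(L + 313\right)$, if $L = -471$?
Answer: $-15168$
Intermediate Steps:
$\left(-6\right) \left(-4\right) 4 \left(L + 313\right) = \left(-6\right) \left(-4\right) 4 \left(-471 + 313\right) = 24 \cdot 4 \left(-158\right) = 96 \left(-158\right) = -15168$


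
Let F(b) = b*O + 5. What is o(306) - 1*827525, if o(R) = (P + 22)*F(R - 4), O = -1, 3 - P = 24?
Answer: -827822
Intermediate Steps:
P = -21 (P = 3 - 1*24 = 3 - 24 = -21)
F(b) = 5 - b (F(b) = b*(-1) + 5 = -b + 5 = 5 - b)
o(R) = 9 - R (o(R) = (-21 + 22)*(5 - (R - 4)) = 1*(5 - (-4 + R)) = 1*(5 + (4 - R)) = 1*(9 - R) = 9 - R)
o(306) - 1*827525 = (9 - 1*306) - 1*827525 = (9 - 306) - 827525 = -297 - 827525 = -827822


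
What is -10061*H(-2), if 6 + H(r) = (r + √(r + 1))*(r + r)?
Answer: -20122 + 40244*I ≈ -20122.0 + 40244.0*I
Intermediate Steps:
H(r) = -6 + 2*r*(r + √(1 + r)) (H(r) = -6 + (r + √(r + 1))*(r + r) = -6 + (r + √(1 + r))*(2*r) = -6 + 2*r*(r + √(1 + r)))
-10061*H(-2) = -10061*(-6 + 2*(-2)² + 2*(-2)*√(1 - 2)) = -10061*(-6 + 2*4 + 2*(-2)*√(-1)) = -10061*(-6 + 8 + 2*(-2)*I) = -10061*(-6 + 8 - 4*I) = -10061*(2 - 4*I) = -20122 + 40244*I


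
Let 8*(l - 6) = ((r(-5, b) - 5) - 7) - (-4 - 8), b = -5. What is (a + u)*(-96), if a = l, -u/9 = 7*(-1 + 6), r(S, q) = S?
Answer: 29724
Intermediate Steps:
u = -315 (u = -63*(-1 + 6) = -63*5 = -9*35 = -315)
l = 43/8 (l = 6 + (((-5 - 5) - 7) - (-4 - 8))/8 = 6 + ((-10 - 7) - 1*(-12))/8 = 6 + (-17 + 12)/8 = 6 + (⅛)*(-5) = 6 - 5/8 = 43/8 ≈ 5.3750)
a = 43/8 ≈ 5.3750
(a + u)*(-96) = (43/8 - 315)*(-96) = -2477/8*(-96) = 29724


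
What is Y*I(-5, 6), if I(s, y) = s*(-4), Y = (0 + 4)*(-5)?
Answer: -400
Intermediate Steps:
Y = -20 (Y = 4*(-5) = -20)
I(s, y) = -4*s
Y*I(-5, 6) = -(-80)*(-5) = -20*20 = -400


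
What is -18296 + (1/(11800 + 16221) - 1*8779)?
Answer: -758668574/28021 ≈ -27075.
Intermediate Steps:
-18296 + (1/(11800 + 16221) - 1*8779) = -18296 + (1/28021 - 8779) = -18296 - 245996358/28021 = -758668574/28021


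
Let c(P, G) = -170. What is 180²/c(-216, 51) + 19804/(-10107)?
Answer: -33083348/171819 ≈ -192.55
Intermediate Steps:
180²/c(-216, 51) + 19804/(-10107) = 180²/(-170) + 19804/(-10107) = 32400*(-1/170) + 19804*(-1/10107) = -3240/17 - 19804/10107 = -33083348/171819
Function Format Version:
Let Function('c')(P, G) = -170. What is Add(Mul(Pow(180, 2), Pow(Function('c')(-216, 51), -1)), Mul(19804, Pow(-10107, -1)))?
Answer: Rational(-33083348, 171819) ≈ -192.55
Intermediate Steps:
Add(Mul(Pow(180, 2), Pow(Function('c')(-216, 51), -1)), Mul(19804, Pow(-10107, -1))) = Add(Mul(Pow(180, 2), Pow(-170, -1)), Mul(19804, Pow(-10107, -1))) = Add(Mul(32400, Rational(-1, 170)), Mul(19804, Rational(-1, 10107))) = Add(Rational(-3240, 17), Rational(-19804, 10107)) = Rational(-33083348, 171819)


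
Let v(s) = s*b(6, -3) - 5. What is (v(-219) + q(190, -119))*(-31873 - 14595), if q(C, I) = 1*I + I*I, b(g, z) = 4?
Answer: -611565348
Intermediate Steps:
v(s) = -5 + 4*s (v(s) = s*4 - 5 = 4*s - 5 = -5 + 4*s)
q(C, I) = I + I²
(v(-219) + q(190, -119))*(-31873 - 14595) = ((-5 + 4*(-219)) - 119*(1 - 119))*(-31873 - 14595) = ((-5 - 876) - 119*(-118))*(-46468) = (-881 + 14042)*(-46468) = 13161*(-46468) = -611565348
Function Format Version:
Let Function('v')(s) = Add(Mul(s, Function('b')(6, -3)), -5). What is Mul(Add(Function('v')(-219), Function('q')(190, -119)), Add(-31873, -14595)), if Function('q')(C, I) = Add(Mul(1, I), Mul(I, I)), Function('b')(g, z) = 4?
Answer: -611565348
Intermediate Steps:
Function('v')(s) = Add(-5, Mul(4, s)) (Function('v')(s) = Add(Mul(s, 4), -5) = Add(Mul(4, s), -5) = Add(-5, Mul(4, s)))
Function('q')(C, I) = Add(I, Pow(I, 2))
Mul(Add(Function('v')(-219), Function('q')(190, -119)), Add(-31873, -14595)) = Mul(Add(Add(-5, Mul(4, -219)), Mul(-119, Add(1, -119))), Add(-31873, -14595)) = Mul(Add(Add(-5, -876), Mul(-119, -118)), -46468) = Mul(Add(-881, 14042), -46468) = Mul(13161, -46468) = -611565348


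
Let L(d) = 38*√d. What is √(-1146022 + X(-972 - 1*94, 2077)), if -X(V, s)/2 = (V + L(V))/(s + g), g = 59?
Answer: √(-326794764810 - 10146*I*√1066)/534 ≈ 0.00054258 - 1070.5*I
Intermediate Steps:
X(V, s) = -2*(V + 38*√V)/(59 + s) (X(V, s) = -2*(V + 38*√V)/(s + 59) = -2*(V + 38*√V)/(59 + s))
√(-1146022 + X(-972 - 1*94, 2077)) = √(-1146022 + 2*(-(-972 - 1*94) - 38*√(-972 - 1*94))/(59 + 2077)) = √(-1146022 + 2*(-(-972 - 94) - 38*√(-972 - 94))/2136) = √(-1146022 + 2*(1/2136)*(-1*(-1066) - 38*I*√1066)) = √(-1146022 + 2*(1/2136)*(1066 - 38*I*√1066)) = √(-1146022 + (533/534 - 19*I*√1066/534)) = √(-611975215/534 - 19*I*√1066/534)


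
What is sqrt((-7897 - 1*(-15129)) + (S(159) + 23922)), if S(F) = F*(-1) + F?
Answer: sqrt(31154) ≈ 176.50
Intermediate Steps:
S(F) = 0 (S(F) = -F + F = 0)
sqrt((-7897 - 1*(-15129)) + (S(159) + 23922)) = sqrt((-7897 - 1*(-15129)) + (0 + 23922)) = sqrt((-7897 + 15129) + 23922) = sqrt(7232 + 23922) = sqrt(31154)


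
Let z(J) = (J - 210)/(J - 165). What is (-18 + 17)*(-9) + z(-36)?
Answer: 685/67 ≈ 10.224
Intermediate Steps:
z(J) = (-210 + J)/(-165 + J)
(-18 + 17)*(-9) + z(-36) = (-18 + 17)*(-9) + (-210 - 36)/(-165 - 36) = -1*(-9) - 246/(-201) = 9 - 1/201*(-246) = 9 + 82/67 = 685/67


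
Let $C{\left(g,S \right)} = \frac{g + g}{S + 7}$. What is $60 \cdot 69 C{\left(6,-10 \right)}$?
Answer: $-16560$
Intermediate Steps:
$C{\left(g,S \right)} = \frac{2 g}{7 + S}$
$60 \cdot 69 C{\left(6,-10 \right)} = 60 \cdot 69 \cdot 2 \cdot 6 \frac{1}{7 - 10} = 4140 \cdot 2 \cdot 6 \frac{1}{-3} = 4140 \cdot 2 \cdot 6 \left(- \frac{1}{3}\right) = 4140 \left(-4\right) = -16560$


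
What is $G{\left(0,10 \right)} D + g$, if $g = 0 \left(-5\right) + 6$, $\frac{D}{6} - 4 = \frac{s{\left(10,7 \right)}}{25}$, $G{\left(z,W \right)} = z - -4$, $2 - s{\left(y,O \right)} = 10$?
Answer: $\frac{2358}{25} \approx 94.32$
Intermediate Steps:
$s{\left(y,O \right)} = -8$ ($s{\left(y,O \right)} = 2 - 10 = -8$)
$G{\left(z,W \right)} = 4 + z$ ($G{\left(z,W \right)} = z + 4 = 4 + z$)
$D = \frac{552}{25}$ ($D = 24 + 6 \left(- \frac{8}{25}\right) = 24 - \frac{48}{25} = \frac{552}{25} \approx 22.08$)
$g = 6$ ($g = 0 + 6 = 6$)
$G{\left(0,10 \right)} D + g = \left(4 + 0\right) \frac{552}{25} + 6 = 4 \cdot \frac{552}{25} + 6 = \frac{2208}{25} + 6 = \frac{2358}{25}$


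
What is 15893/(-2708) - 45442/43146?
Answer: -404388157/58419684 ≈ -6.9221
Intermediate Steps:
15893/(-2708) - 45442/43146 = 15893*(-1/2708) - 45442*1/43146 = -15893/2708 - 22721/21573 = -404388157/58419684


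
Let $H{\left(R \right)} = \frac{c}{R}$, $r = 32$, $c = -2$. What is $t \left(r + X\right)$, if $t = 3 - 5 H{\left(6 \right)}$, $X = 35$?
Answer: $\frac{938}{3} \approx 312.67$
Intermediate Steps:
$H{\left(R \right)} = - \frac{2}{R}$
$t = \frac{14}{3}$ ($t = 3 - 5 \left(- \frac{2}{6}\right) = 3 - 5 \left(\left(-2\right) \frac{1}{6}\right) = 3 - - \frac{5}{3} = 3 + \frac{5}{3} = \frac{14}{3} \approx 4.6667$)
$t \left(r + X\right) = \frac{14 \left(32 + 35\right)}{3} = \frac{14}{3} \cdot 67 = \frac{938}{3}$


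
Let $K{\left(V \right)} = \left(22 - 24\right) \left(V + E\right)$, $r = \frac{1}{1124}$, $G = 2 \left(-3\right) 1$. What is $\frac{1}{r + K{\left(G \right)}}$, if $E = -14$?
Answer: $\frac{1124}{44961} \approx 0.024999$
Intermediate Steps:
$G = -6$ ($G = \left(-6\right) 1 = -6$)
$r = \frac{1}{1124} \approx 0.00088968$
$K{\left(V \right)} = 28 - 2 V$ ($K{\left(V \right)} = \left(22 - 24\right) \left(V - 14\right) = - 2 \left(-14 + V\right) = 28 - 2 V$)
$\frac{1}{r + K{\left(G \right)}} = \frac{1}{\frac{1}{1124} + \left(28 - -12\right)} = \frac{1}{\frac{1}{1124} + \left(28 + 12\right)} = \frac{1}{\frac{1}{1124} + 40} = \frac{1}{\frac{44961}{1124}} = \frac{1124}{44961}$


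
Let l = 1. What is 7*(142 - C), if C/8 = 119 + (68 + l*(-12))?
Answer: -8806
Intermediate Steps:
C = 1400 (C = 8*(119 + (68 + 1*(-12))) = 8*(119 + (68 - 12)) = 8*(119 + 56) = 8*175 = 1400)
7*(142 - C) = 7*(142 - 1*1400) = 7*(142 - 1400) = 7*(-1258) = -8806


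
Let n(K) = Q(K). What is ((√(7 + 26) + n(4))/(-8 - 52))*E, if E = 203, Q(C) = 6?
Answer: -203/10 - 203*√33/60 ≈ -39.736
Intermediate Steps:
n(K) = 6
((√(7 + 26) + n(4))/(-8 - 52))*E = ((√(7 + 26) + 6)/(-8 - 52))*203 = ((√33 + 6)/(-60))*203 = ((6 + √33)*(-1/60))*203 = (-⅒ - √33/60)*203 = -203/10 - 203*√33/60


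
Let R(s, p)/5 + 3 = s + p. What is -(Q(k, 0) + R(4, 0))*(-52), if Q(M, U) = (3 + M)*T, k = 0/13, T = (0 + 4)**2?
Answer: 2756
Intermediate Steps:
T = 16 (T = 4**2 = 16)
R(s, p) = -15 + 5*p + 5*s (R(s, p) = -15 + 5*(s + p) = -15 + 5*(p + s) = -15 + (5*p + 5*s) = -15 + 5*p + 5*s)
k = 0 (k = 0*(1/13) = 0)
Q(M, U) = 48 + 16*M (Q(M, U) = (3 + M)*16 = 48 + 16*M)
-(Q(k, 0) + R(4, 0))*(-52) = -((48 + 16*0) + (-15 + 5*0 + 5*4))*(-52) = -((48 + 0) + (-15 + 0 + 20))*(-52) = -(48 + 5)*(-52) = -53*(-52) = -1*(-2756) = 2756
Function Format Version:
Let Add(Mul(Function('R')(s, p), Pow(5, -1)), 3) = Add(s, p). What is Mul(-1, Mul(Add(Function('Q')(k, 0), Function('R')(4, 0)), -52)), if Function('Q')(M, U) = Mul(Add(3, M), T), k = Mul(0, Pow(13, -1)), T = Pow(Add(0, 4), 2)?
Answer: 2756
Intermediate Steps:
T = 16 (T = Pow(4, 2) = 16)
Function('R')(s, p) = Add(-15, Mul(5, p), Mul(5, s)) (Function('R')(s, p) = Add(-15, Mul(5, Add(s, p))) = Add(-15, Mul(5, Add(p, s))) = Add(-15, Add(Mul(5, p), Mul(5, s))) = Add(-15, Mul(5, p), Mul(5, s)))
k = 0 (k = Mul(0, Rational(1, 13)) = 0)
Function('Q')(M, U) = Add(48, Mul(16, M)) (Function('Q')(M, U) = Mul(Add(3, M), 16) = Add(48, Mul(16, M)))
Mul(-1, Mul(Add(Function('Q')(k, 0), Function('R')(4, 0)), -52)) = Mul(-1, Mul(Add(Add(48, Mul(16, 0)), Add(-15, Mul(5, 0), Mul(5, 4))), -52)) = Mul(-1, Mul(Add(Add(48, 0), Add(-15, 0, 20)), -52)) = Mul(-1, Mul(Add(48, 5), -52)) = Mul(-1, Mul(53, -52)) = Mul(-1, -2756) = 2756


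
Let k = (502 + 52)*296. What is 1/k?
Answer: 1/163984 ≈ 6.0982e-6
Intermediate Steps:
k = 163984 (k = 554*296 = 163984)
1/k = 1/163984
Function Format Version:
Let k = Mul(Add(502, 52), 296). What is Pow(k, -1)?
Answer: Rational(1, 163984) ≈ 6.0982e-6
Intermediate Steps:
k = 163984 (k = Mul(554, 296) = 163984)
Pow(k, -1) = Pow(163984, -1) = Rational(1, 163984)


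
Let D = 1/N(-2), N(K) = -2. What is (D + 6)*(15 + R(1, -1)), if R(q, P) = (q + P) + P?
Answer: 77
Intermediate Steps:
R(q, P) = q + 2*P (R(q, P) = (P + q) + P = q + 2*P)
D = -½ (D = 1/(-2) = -½ ≈ -0.50000)
(D + 6)*(15 + R(1, -1)) = (-½ + 6)*(15 + (1 + 2*(-1))) = 11*(15 + (1 - 2))/2 = 11*(15 - 1)/2 = (11/2)*14 = 77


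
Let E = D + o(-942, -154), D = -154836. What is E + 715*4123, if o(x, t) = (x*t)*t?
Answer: -19547363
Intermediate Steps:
o(x, t) = x*t² (o(x, t) = (t*x)*t = x*t²)
E = -22495308 (E = -154836 - 942*(-154)² = -154836 - 942*23716 = -154836 - 22340472 = -22495308)
E + 715*4123 = -22495308 + 715*4123 = -22495308 + 2947945 = -19547363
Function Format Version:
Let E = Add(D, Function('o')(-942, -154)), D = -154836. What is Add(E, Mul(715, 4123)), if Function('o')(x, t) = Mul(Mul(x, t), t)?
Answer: -19547363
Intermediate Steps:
Function('o')(x, t) = Mul(x, Pow(t, 2)) (Function('o')(x, t) = Mul(Mul(t, x), t) = Mul(x, Pow(t, 2)))
E = -22495308 (E = Add(-154836, Mul(-942, Pow(-154, 2))) = Add(-154836, Mul(-942, 23716)) = Add(-154836, -22340472) = -22495308)
Add(E, Mul(715, 4123)) = Add(-22495308, Mul(715, 4123)) = Add(-22495308, 2947945) = -19547363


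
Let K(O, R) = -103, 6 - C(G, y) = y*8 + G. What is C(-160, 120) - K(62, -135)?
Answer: -691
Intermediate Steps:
C(G, y) = 6 - G - 8*y (C(G, y) = 6 - (y*8 + G) = 6 - (8*y + G) = 6 - (G + 8*y) = 6 + (-G - 8*y) = 6 - G - 8*y)
C(-160, 120) - K(62, -135) = (6 - 1*(-160) - 8*120) - 1*(-103) = (6 + 160 - 960) + 103 = -794 + 103 = -691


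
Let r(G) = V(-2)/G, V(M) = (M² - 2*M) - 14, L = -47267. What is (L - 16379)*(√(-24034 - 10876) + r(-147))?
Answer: -127292/49 - 63646*I*√34910 ≈ -2597.8 - 1.1892e+7*I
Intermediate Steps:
V(M) = -14 + M² - 2*M
r(G) = -6/G (r(G) = (-14 + (-2)² - 2*(-2))/G = (-14 + 4 + 4)/G = -6/G)
(L - 16379)*(√(-24034 - 10876) + r(-147)) = (-47267 - 16379)*(√(-24034 - 10876) - 6/(-147)) = -63646*(√(-34910) - 6*(-1/147)) = -63646*(I*√34910 + 2/49) = -63646*(2/49 + I*√34910) = -127292/49 - 63646*I*√34910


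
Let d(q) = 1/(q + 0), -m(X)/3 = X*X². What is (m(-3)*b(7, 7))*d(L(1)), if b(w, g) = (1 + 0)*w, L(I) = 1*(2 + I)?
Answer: 189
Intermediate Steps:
m(X) = -3*X³ (m(X) = -3*X*X² = -3*X³)
L(I) = 2 + I
d(q) = 1/q
b(w, g) = w (b(w, g) = 1*w = w)
(m(-3)*b(7, 7))*d(L(1)) = (-3*(-3)³*7)/(2 + 1) = (-3*(-27)*7)/3 = (81*7)*(⅓) = 567*(⅓) = 189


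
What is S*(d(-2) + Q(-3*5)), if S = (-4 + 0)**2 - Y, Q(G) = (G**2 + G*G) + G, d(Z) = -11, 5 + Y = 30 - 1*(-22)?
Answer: -13144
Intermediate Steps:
Y = 47 (Y = -5 + (30 - 1*(-22)) = -5 + (30 + 22) = -5 + 52 = 47)
Q(G) = G + 2*G**2 (Q(G) = (G**2 + G**2) + G = 2*G**2 + G = G + 2*G**2)
S = -31 (S = (-4 + 0)**2 - 1*47 = (-4)**2 - 47 = 16 - 47 = -31)
S*(d(-2) + Q(-3*5)) = -31*(-11 + (-3*5)*(1 + 2*(-3*5))) = -31*(-11 - 15*(1 + 2*(-15))) = -31*(-11 - 15*(1 - 30)) = -31*(-11 - 15*(-29)) = -31*(-11 + 435) = -31*424 = -13144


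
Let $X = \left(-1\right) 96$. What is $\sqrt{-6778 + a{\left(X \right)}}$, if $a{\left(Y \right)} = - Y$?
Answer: $i \sqrt{6682} \approx 81.744 i$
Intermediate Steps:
$X = -96$
$\sqrt{-6778 + a{\left(X \right)}} = \sqrt{-6778 - -96} = \sqrt{-6778 + 96} = \sqrt{-6682} = i \sqrt{6682}$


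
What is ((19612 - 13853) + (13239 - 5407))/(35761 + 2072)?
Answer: 13591/37833 ≈ 0.35924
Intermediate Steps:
((19612 - 13853) + (13239 - 5407))/(35761 + 2072) = (5759 + 7832)/37833 = 13591*(1/37833) = 13591/37833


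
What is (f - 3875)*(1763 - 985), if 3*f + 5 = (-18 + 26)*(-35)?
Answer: -3088660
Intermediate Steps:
f = -95 (f = -5/3 + ((-18 + 26)*(-35))/3 = -5/3 + (8*(-35))/3 = -5/3 + (⅓)*(-280) = -5/3 - 280/3 = -95)
(f - 3875)*(1763 - 985) = (-95 - 3875)*(1763 - 985) = -3970*778 = -3088660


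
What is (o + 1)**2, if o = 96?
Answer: 9409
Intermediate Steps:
(o + 1)**2 = (96 + 1)**2 = 97**2 = 9409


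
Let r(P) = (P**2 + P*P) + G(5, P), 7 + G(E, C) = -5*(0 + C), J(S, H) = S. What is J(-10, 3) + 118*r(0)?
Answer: -836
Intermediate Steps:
G(E, C) = -7 - 5*C (G(E, C) = -7 - 5*(0 + C) = -7 - 5*C)
r(P) = -7 - 5*P + 2*P**2 (r(P) = (P**2 + P*P) + (-7 - 5*P) = (P**2 + P**2) + (-7 - 5*P) = 2*P**2 + (-7 - 5*P) = -7 - 5*P + 2*P**2)
J(-10, 3) + 118*r(0) = -10 + 118*(-7 - 5*0 + 2*0**2) = -10 + 118*(-7 + 0 + 2*0) = -10 + 118*(-7 + 0 + 0) = -10 + 118*(-7) = -10 - 826 = -836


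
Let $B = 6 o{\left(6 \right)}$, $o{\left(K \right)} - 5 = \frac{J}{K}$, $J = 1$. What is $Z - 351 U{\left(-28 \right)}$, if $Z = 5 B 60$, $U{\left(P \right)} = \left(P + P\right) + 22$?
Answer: $21234$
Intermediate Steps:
$o{\left(K \right)} = 5 + \frac{1}{K}$ ($o{\left(K \right)} = 5 + 1 \frac{1}{K} = 5 + \frac{1}{K}$)
$U{\left(P \right)} = 22 + 2 P$ ($U{\left(P \right)} = 2 P + 22 = 22 + 2 P$)
$B = 31$ ($B = 6 \left(5 + \frac{1}{6}\right) = 6 \cdot \frac{31}{6} = 31$)
$Z = 9300$ ($Z = 5 \cdot 31 \cdot 60 = 155 \cdot 60 = 9300$)
$Z - 351 U{\left(-28 \right)} = 9300 - 351 \left(22 + 2 \left(-28\right)\right) = 9300 - 351 \left(22 - 56\right) = 9300 - 351 \left(-34\right) = 9300 - -11934 = 9300 + 11934 = 21234$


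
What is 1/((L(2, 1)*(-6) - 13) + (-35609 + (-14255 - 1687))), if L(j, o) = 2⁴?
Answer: -1/51660 ≈ -1.9357e-5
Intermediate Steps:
L(j, o) = 16
1/((L(2, 1)*(-6) - 13) + (-35609 + (-14255 - 1687))) = 1/((16*(-6) - 13) + (-35609 + (-14255 - 1687))) = 1/((-96 - 13) + (-35609 - 15942)) = 1/(-109 - 51551) = 1/(-51660) = -1/51660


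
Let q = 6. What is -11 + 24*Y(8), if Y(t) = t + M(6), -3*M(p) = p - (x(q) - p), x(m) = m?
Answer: 133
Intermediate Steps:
M(p) = 2 - 2*p/3 (M(p) = -(p - (6 - p))/3 = -(p + (-6 + p))/3 = -(-6 + 2*p)/3 = 2 - 2*p/3)
Y(t) = -2 + t (Y(t) = t + (2 - 2/3*6) = t + (2 - 4) = t - 2 = -2 + t)
-11 + 24*Y(8) = -11 + 24*(-2 + 8) = -11 + 24*6 = -11 + 144 = 133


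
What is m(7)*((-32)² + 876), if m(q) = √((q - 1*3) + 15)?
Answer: 1900*√19 ≈ 8281.9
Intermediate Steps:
m(q) = √(12 + q) (m(q) = √((q - 3) + 15) = √((-3 + q) + 15) = √(12 + q))
m(7)*((-32)² + 876) = √(12 + 7)*((-32)² + 876) = √19*(1024 + 876) = √19*1900 = 1900*√19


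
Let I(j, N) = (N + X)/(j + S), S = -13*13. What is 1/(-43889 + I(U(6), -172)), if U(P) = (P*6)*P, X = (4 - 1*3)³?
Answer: -47/2062954 ≈ -2.2783e-5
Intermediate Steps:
X = 1 (X = (4 - 3)³ = 1³ = 1)
S = -169
U(P) = 6*P² (U(P) = (6*P)*P = 6*P²)
I(j, N) = (1 + N)/(-169 + j) (I(j, N) = (N + 1)/(j - 169) = (1 + N)/(-169 + j))
1/(-43889 + I(U(6), -172)) = 1/(-43889 + (1 - 172)/(-169 + 6*6²)) = 1/(-43889 - 171/(-169 + 6*36)) = 1/(-43889 - 171/(-169 + 216)) = 1/(-43889 - 171/47) = 1/(-2062954/47) = -47/2062954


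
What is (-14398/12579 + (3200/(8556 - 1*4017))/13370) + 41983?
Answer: 152608963016777/3635117157 ≈ 41982.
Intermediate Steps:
(-14398/12579 + (3200/(8556 - 1*4017))/13370) + 41983 = (-14398*1/12579 + (3200/(8556 - 4017))*(1/13370)) + 41983 = (-14398/12579 + (3200/4539)*(1/13370)) + 41983 = (-14398/12579 + 320/6068643) + 41983 = -4160585554/3635117157 + 41983 = 152608963016777/3635117157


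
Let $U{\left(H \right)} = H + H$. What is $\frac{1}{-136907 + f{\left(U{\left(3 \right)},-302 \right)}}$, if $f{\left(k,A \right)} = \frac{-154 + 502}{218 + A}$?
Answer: $- \frac{7}{958378} \approx -7.304 \cdot 10^{-6}$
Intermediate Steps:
$U{\left(H \right)} = 2 H$
$f{\left(k,A \right)} = \frac{348}{218 + A}$
$\frac{1}{-136907 + f{\left(U{\left(3 \right)},-302 \right)}} = \frac{1}{-136907 + \frac{348}{218 - 302}} = \frac{1}{-136907 + \frac{348}{-84}} = \frac{1}{-136907 + 348 \left(- \frac{1}{84}\right)} = \frac{1}{-136907 - \frac{29}{7}} = \frac{1}{- \frac{958378}{7}} = - \frac{7}{958378}$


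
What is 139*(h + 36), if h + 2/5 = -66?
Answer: -21128/5 ≈ -4225.6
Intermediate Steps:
h = -332/5 (h = -2/5 - 66 = -332/5 ≈ -66.400)
139*(h + 36) = 139*(-332/5 + 36) = 139*(-152/5) = -21128/5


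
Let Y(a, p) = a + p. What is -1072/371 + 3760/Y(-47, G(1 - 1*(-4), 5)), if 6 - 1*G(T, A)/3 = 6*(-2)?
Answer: 198208/371 ≈ 534.25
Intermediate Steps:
G(T, A) = 54 (G(T, A) = 18 - 18*(-2) = 18 - 3*(-12) = 18 + 36 = 54)
-1072/371 + 3760/Y(-47, G(1 - 1*(-4), 5)) = -1072/371 + 3760/(-47 + 54) = -1072*1/371 + 3760/7 = -1072/371 + 3760*(⅐) = -1072/371 + 3760/7 = 198208/371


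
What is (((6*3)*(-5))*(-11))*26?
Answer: 25740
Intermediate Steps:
(((6*3)*(-5))*(-11))*26 = ((18*(-5))*(-11))*26 = -90*(-11)*26 = 990*26 = 25740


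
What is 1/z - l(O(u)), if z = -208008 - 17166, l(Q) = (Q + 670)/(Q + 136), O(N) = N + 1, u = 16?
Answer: -5729433/1275986 ≈ -4.4902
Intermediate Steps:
O(N) = 1 + N
l(Q) = (670 + Q)/(136 + Q)
z = -225174
1/z - l(O(u)) = 1/(-225174) - (670 + (1 + 16))/(136 + (1 + 16)) = -1/225174 - (670 + 17)/(136 + 17) = -1/225174 - 687/153 = -1/225174 - 1*229/51 = -1/225174 - 229/51 = -5729433/1275986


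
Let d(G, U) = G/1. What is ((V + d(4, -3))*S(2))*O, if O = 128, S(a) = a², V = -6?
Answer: -1024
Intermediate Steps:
d(G, U) = G (d(G, U) = G*1 = G)
((V + d(4, -3))*S(2))*O = ((-6 + 4)*2²)*128 = -2*4*128 = -8*128 = -1024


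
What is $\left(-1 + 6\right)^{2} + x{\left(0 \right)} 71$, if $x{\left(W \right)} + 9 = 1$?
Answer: $-543$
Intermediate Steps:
$x{\left(W \right)} = -8$ ($x{\left(W \right)} = -9 + 1 = -8$)
$\left(-1 + 6\right)^{2} + x{\left(0 \right)} 71 = \left(-1 + 6\right)^{2} - 568 = 5^{2} - 568 = 25 - 568 = -543$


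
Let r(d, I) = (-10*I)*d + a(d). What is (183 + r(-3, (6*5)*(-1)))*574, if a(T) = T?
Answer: -413280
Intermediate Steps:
r(d, I) = d - 10*I*d (r(d, I) = (-10*I)*d + d = -10*I*d + d = d - 10*I*d)
(183 + r(-3, (6*5)*(-1)))*574 = (183 - 3*(1 - 10*6*5*(-1)))*574 = (183 - 3*(1 - 300*(-1)))*574 = (183 - 3*(1 - 10*(-30)))*574 = (183 - 3*(1 + 300))*574 = (183 - 3*301)*574 = (183 - 903)*574 = -720*574 = -413280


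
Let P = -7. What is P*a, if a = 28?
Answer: -196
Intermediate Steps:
P*a = -7*28 = -196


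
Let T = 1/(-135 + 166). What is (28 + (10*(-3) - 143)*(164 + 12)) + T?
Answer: -943019/31 ≈ -30420.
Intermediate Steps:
T = 1/31 ≈ 0.032258
(28 + (10*(-3) - 143)*(164 + 12)) + T = (28 + (10*(-3) - 143)*(164 + 12)) + 1/31 = (28 + (-30 - 143)*176) + 1/31 = (28 - 173*176) + 1/31 = (28 - 30448) + 1/31 = -30420 + 1/31 = -943019/31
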